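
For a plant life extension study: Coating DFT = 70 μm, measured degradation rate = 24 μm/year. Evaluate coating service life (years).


Service life = thickness / degradation rate
Life = 70 / 24 = 2.9 years

2.9 years


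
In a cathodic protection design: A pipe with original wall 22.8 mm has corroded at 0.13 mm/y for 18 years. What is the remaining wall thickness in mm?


Remaining wall = original − CR × time
t = 22.8 − 0.13*18 = 22.8 − 2.34 = 20.46 mm

20.46 mm


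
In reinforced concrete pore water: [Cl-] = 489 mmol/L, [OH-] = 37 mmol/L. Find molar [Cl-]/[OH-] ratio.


Threshold parameter = [Cl-] / [OH-] (molar basis; both in mmol/L, so units cancel)
Ratio = 489 / 37 = 13.22

13.22


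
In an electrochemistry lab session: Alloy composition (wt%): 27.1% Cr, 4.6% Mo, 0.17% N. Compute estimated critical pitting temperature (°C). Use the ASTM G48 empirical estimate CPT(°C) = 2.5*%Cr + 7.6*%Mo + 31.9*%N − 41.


Apply the ASTM G48 empirical CPT estimate: CPT(°C) = 2.5*%Cr + 7.6*%Mo + 31.9*%N − 41
2.5*27.1 = 67.75; 7.6*4.6 = 34.96; 31.9*0.17 = 5.423
CPT = 67.75 + 34.96 + 5.423 − 41 = 67.133 °C
Rounded to 0.1 °C: CPT ≈ 67.1 °C

67.1 °C


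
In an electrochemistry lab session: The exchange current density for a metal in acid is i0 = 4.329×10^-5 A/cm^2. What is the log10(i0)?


i0 = 4.329×10^-5 A/cm^2
log10(i0) = -4.364

-4.364


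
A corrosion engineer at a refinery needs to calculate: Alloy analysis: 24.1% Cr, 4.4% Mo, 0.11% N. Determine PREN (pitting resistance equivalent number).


Apply the PREN formula: PREN = Cr + 3.3*Mo + 16*N
PREN = 24.1 + 3.3*4.4 + 16*0.11
PREN = 24.1 + 14.52 + 1.76 = 40.38

40.38


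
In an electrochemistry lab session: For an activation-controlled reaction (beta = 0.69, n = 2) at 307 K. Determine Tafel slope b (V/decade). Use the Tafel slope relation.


Apply the Tafel slope relation: b = 2.303*R*T/(beta*n*F)
Numerator: 2.303 * 8.314 * 307 = 5878.17
Denominator: 0.69 * 2 * 96485 = 133149.3
b = 5878.17 / 133149.3 = 0.0441 V/decade

0.0441 V/decade


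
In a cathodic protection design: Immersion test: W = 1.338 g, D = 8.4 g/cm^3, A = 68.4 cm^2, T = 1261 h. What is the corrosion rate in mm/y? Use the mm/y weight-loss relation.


Apply the mm/y weight-loss relation: CR = 87600 * W / (D * A * T)
Numerator: 87600 * 1.338 = 117208.8
Denominator: 8.4 * 68.4 * 1261 = 724520.16
CR = 117208.8 / 724520.16 = 0.1618 mm/y

0.1618 mm/y


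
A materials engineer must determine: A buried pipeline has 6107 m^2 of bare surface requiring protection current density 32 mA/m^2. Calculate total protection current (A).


I = area * current density, then convert mA → A (÷1000)
I = 6107 * 32 / 1000 = 195.42 A

195.42 A


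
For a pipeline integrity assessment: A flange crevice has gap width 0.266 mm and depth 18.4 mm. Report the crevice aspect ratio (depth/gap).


Aspect ratio = depth / gap
Ratio = 18.4 / 0.266 = 69.2

69.2


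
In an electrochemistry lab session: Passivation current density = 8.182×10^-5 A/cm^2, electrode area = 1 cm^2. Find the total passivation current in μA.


I = i_pass * A, then convert A → μA (×10^6)
I = 8.182×10^-5 * 1 * 10^6 = 81.82 μA

81.82 μA


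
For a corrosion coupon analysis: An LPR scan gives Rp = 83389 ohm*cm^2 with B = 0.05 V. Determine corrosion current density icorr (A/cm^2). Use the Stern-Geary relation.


Apply the Stern-Geary relation: icorr = B / Rp
icorr = 0.05 / 83389 = 5.996×10^-7 A/cm^2

5.996×10^-7 A/cm^2


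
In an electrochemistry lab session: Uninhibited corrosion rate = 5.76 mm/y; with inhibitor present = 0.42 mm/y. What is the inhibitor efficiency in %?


Apply the inhibitor-efficiency definition: IE = (CR_blank − CR_inh)/CR_blank × 100
IE = (5.76 − 0.42) / 5.76 × 100
IE = 5.34 / 5.76 × 100 = 92.7 %

92.7 %


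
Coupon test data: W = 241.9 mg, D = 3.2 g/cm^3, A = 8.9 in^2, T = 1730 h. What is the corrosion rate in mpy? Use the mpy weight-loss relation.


Apply the mpy weight-loss relation: CR = 534 * W / (D * A * T)
Numerator: 534 * 241.9 = 129174.6
Denominator: 3.2 * 8.9 * 1730 = 49270.4
CR = 129174.6 / 49270.4 = 2.62175 mpy

2.62175 mpy


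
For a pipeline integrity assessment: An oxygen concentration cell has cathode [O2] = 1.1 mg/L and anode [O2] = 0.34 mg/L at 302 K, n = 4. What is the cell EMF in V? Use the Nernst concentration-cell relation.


Apply the Nernst concentration-cell relation: E = (RT/nF)*ln(C_cathode/C_anode)
RT/nF = 8.314*302/(4*96485) = 0.00650575 V
ln(1.1/0.34) = 1.17412
E = 0.00650575 * 1.17412 = 0.00764 V

0.00764 V


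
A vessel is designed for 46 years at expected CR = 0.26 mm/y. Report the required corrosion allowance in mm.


Corrosion allowance = CR × design life
CA = 0.26 * 46 = 11.96 mm

11.96 mm


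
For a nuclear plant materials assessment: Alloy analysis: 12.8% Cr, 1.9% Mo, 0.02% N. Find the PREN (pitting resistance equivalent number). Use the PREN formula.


Apply the PREN formula: PREN = Cr + 3.3*Mo + 16*N
PREN = 12.8 + 3.3*1.9 + 16*0.02
PREN = 12.8 + 6.27 + 0.32 = 19.39

19.39


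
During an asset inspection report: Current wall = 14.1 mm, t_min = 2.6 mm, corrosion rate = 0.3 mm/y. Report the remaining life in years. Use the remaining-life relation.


Apply the remaining-life relation: RL = (t_current − t_min) / CR
RL = (14.1 − 2.6) / 0.3 = 11.5 / 0.3 = 38.3 years

38.3 years


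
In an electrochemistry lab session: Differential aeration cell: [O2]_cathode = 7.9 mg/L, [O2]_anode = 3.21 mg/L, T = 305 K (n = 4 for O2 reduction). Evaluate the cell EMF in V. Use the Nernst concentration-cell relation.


Apply the Nernst concentration-cell relation: E = (RT/nF)*ln(C_cathode/C_anode)
RT/nF = 8.314*305/(4*96485) = 0.00657037 V
ln(7.9/3.21) = 0.90059
E = 0.00657037 * 0.90059 = 0.00592 V

0.00592 V


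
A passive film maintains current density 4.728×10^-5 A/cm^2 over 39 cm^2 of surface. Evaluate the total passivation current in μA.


I = i_pass * A, then convert A → μA (×10^6)
I = 4.728×10^-5 * 39 * 10^6 = 1843.92 μA

1843.92 μA


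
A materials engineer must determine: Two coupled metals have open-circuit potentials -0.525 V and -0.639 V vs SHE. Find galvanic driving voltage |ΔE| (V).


Driving voltage is the absolute potential difference.
|ΔE| = |-0.525 − (-0.639)| = 0.114 V

0.114 V


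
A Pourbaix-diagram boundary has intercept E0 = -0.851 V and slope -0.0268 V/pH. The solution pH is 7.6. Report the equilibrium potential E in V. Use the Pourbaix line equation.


Apply the Pourbaix line equation: E = E0 + slope*pH
E = -0.851 + (-0.0268)*7.6 = -0.851 + (-0.20368) = -1.05468 V
Rounded to 4 decimal places: E = -1.0547 V

-1.0547 V


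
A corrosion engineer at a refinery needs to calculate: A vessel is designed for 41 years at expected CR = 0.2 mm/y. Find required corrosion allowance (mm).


Corrosion allowance = CR × design life
CA = 0.2 * 41 = 8.2 mm

8.2 mm


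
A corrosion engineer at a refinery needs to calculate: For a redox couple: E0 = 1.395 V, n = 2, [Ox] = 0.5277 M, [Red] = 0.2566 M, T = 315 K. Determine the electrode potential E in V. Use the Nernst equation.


Apply the Nernst equation: E = E0 + (RT/nF)*ln([Ox]/[Red])
Step 1: RT/nF = 8.314*315/(2*96485) = 0.01357159 V
Step 2: [Ox]/[Red] = 0.5277/0.2566 = 2.056508
Step 3: ln(2.056508) = 0.721009
Step 4: correction = 0.01357159 * 0.721009 = 0.0098 V
E = 1.395 + 0.0098 = 1.4048 V

1.4048 V


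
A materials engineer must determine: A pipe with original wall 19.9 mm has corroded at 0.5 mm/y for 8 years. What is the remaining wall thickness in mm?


Remaining wall = original − CR × time
t = 19.9 − 0.5*8 = 19.9 − 4.0 = 15.9 mm

15.9 mm


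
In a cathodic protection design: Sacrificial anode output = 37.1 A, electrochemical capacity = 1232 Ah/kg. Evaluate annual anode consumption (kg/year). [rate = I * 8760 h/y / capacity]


Annual consumption = current * hours per year / capacity
Rate = 37.1 * 8760 / 1232 = 263.8 kg/year

263.8 kg/year


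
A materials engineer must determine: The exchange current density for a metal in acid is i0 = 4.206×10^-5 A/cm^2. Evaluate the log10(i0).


i0 = 4.206×10^-5 A/cm^2
log10(i0) = -4.376

-4.376


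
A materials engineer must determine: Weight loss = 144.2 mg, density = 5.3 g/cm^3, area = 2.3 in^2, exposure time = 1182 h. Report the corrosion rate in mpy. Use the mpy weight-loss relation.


Apply the mpy weight-loss relation: CR = 534 * W / (D * A * T)
Numerator: 534 * 144.2 = 77002.8
Denominator: 5.3 * 2.3 * 1182 = 14408.58
CR = 77002.8 / 14408.58 = 5.344 mpy

5.344 mpy


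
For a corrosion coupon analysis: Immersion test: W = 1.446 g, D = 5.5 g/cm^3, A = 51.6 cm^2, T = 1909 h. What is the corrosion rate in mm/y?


Apply the mm/y weight-loss relation: CR = 87600 * W / (D * A * T)
Numerator: 87600 * 1.446 = 126669.6
Denominator: 5.5 * 51.6 * 1909 = 541774.2
CR = 126669.6 / 541774.2 = 0.2338 mm/y

0.2338 mm/y


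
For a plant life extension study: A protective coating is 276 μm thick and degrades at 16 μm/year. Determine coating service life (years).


Service life = thickness / degradation rate
Life = 276 / 16 = 17.3 years

17.3 years


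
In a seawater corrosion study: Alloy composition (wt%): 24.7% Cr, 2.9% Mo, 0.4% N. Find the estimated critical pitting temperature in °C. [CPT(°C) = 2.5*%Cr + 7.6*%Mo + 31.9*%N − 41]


Apply the ASTM G48 empirical CPT estimate: CPT(°C) = 2.5*%Cr + 7.6*%Mo + 31.9*%N − 41
2.5*24.7 = 61.75; 7.6*2.9 = 22.04; 31.9*0.4 = 12.76
CPT = 61.75 + 22.04 + 12.76 − 41 = 55.55 °C
Rounded to 0.1 °C: CPT ≈ 55.6 °C

55.6 °C


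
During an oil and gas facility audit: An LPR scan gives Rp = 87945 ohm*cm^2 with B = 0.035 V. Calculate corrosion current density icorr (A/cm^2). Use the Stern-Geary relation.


Apply the Stern-Geary relation: icorr = B / Rp
icorr = 0.035 / 87945 = 3.98×10^-7 A/cm^2

3.98×10^-7 A/cm^2


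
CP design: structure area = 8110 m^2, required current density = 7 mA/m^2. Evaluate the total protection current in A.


I = area * current density, then convert mA → A (÷1000)
I = 8110 * 7 / 1000 = 56.77 A

56.77 A


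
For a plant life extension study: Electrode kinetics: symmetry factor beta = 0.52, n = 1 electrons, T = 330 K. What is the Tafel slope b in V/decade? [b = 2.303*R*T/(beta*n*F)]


Apply the Tafel slope relation: b = 2.303*R*T/(beta*n*F)
Numerator: 2.303 * 8.314 * 330 = 6318.56
Denominator: 0.52 * 1 * 96485 = 50172.2
b = 6318.56 / 50172.2 = 0.1259 V/decade

0.1259 V/decade


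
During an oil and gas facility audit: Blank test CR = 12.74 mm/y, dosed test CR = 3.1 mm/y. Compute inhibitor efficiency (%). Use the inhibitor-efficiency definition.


Apply the inhibitor-efficiency definition: IE = (CR_blank − CR_inh)/CR_blank × 100
IE = (12.74 − 3.1) / 12.74 × 100
IE = 9.64 / 12.74 × 100 = 75.7 %

75.7 %


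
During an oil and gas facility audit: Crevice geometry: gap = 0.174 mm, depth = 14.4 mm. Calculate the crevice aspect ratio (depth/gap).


Aspect ratio = depth / gap
Ratio = 14.4 / 0.174 = 82.8

82.8


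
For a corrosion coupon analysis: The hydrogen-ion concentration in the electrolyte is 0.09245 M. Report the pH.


pH = −log10[H+]
pH = −log10(0.09245) = 1.03

1.03


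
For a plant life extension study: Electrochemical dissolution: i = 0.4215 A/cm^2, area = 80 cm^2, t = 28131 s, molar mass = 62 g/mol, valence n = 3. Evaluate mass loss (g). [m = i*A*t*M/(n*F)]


Apply Faraday's law: m = i*A*t*M / (n*F)
Total charge passed Q = i*A*t = 0.4215*80*28131 = 948577.32 C
m = Q*M/(n*F) = 948577.32*62/(3*96485) = 203.1811 g

203.1811 g


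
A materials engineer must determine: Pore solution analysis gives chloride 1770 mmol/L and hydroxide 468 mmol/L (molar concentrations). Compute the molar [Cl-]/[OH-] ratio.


Threshold parameter = [Cl-] / [OH-] (molar basis; both in mmol/L, so units cancel)
Ratio = 1770 / 468 = 3.78

3.78


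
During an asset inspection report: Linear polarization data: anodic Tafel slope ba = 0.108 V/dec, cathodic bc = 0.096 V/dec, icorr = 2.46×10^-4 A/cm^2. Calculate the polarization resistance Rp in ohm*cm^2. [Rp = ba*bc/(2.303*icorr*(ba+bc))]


Apply the Stern-Geary equation: Rp = ba*bc / (2.303*icorr*(ba+bc))
ba*bc = 0.108*0.096 = 0.010368
ba+bc = 0.204; 2.303*icorr*(ba+bc) = 2.303*2.46×10^-4*0.204 = 1.1557375×10^-4
Rp = 0.010368 / 1.1557375×10^-4 = 89.7 ohm*cm^2

89.7 ohm*cm^2


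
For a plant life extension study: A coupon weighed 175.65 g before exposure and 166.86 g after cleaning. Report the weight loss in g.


Weight loss = initial − final
WL = 175.65 − 166.86 = 8.79 g

8.79 g


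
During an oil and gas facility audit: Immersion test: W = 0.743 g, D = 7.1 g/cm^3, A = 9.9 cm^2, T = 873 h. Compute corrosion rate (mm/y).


Apply the mm/y weight-loss relation: CR = 87600 * W / (D * A * T)
Numerator: 87600 * 0.743 = 65086.8
Denominator: 7.1 * 9.9 * 873 = 61363.17
CR = 65086.8 / 61363.17 = 1.06068 mm/y

1.06068 mm/y


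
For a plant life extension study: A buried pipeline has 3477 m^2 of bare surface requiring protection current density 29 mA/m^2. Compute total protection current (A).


I = area * current density, then convert mA → A (÷1000)
I = 3477 * 29 / 1000 = 100.83 A

100.83 A


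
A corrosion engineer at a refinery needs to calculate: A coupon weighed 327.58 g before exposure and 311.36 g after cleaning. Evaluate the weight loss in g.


Weight loss = initial − final
WL = 327.58 − 311.36 = 16.22 g

16.22 g


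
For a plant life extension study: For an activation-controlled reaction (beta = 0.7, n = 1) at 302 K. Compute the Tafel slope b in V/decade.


Apply the Tafel slope relation: b = 2.303*R*T/(beta*n*F)
Numerator: 2.303 * 8.314 * 302 = 5782.44
Denominator: 0.7 * 1 * 96485 = 67539.5
b = 5782.44 / 67539.5 = 0.086 V/decade

0.086 V/decade


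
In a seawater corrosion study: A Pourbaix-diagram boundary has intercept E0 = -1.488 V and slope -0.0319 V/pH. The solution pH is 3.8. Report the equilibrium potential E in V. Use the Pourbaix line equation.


Apply the Pourbaix line equation: E = E0 + slope*pH
E = -1.488 + (-0.0319)*3.8 = -1.488 + (-0.12122) = -1.60922 V
Rounded to 3 decimal places: E = -1.609 V

-1.609 V


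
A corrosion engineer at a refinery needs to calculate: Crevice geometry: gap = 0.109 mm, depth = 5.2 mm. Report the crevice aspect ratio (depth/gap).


Aspect ratio = depth / gap
Ratio = 5.2 / 0.109 = 47.7

47.7


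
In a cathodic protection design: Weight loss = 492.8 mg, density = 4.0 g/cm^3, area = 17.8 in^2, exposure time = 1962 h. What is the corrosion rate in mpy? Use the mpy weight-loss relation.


Apply the mpy weight-loss relation: CR = 534 * W / (D * A * T)
Numerator: 534 * 492.8 = 263155.2
Denominator: 4.0 * 17.8 * 1962 = 139694.4
CR = 263155.2 / 139694.4 = 1.884 mpy

1.884 mpy


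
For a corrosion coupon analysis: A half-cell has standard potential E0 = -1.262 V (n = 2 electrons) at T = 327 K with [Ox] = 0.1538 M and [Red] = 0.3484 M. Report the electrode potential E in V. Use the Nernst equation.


Apply the Nernst equation: E = E0 + (RT/nF)*ln([Ox]/[Red])
Step 1: RT/nF = 8.314*327/(2*96485) = 0.0140886 V
Step 2: [Ox]/[Red] = 0.1538/0.3484 = 0.441447
Step 3: ln(0.441447) = -0.817697
Step 4: correction = 0.0140886 * -0.817697 = -0.012 V
E = -1.262 + -0.012 = -1.274 V

-1.274 V


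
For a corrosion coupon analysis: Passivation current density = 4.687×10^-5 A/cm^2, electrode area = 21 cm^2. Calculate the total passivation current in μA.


I = i_pass * A, then convert A → μA (×10^6)
I = 4.687×10^-5 * 21 * 10^6 = 984.27 μA

984.27 μA


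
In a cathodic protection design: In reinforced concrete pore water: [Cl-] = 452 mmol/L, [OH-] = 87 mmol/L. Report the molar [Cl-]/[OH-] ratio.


Threshold parameter = [Cl-] / [OH-] (molar basis; both in mmol/L, so units cancel)
Ratio = 452 / 87 = 5.2

5.2


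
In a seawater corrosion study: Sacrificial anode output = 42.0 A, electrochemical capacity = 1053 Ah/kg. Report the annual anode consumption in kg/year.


Annual consumption = current * hours per year / capacity
Rate = 42.0 * 8760 / 1053 = 349.4 kg/year

349.4 kg/year


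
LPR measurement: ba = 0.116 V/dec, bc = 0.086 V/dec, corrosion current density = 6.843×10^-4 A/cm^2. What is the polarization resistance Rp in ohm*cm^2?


Apply the Stern-Geary equation: Rp = ba*bc / (2.303*icorr*(ba+bc))
ba*bc = 0.116*0.086 = 0.009976
ba+bc = 0.202; 2.303*icorr*(ba+bc) = 2.303*6.843×10^-4*0.202 = 3.1834047×10^-4
Rp = 0.009976 / 3.1834047×10^-4 = 31.3 ohm*cm^2

31.3 ohm*cm^2


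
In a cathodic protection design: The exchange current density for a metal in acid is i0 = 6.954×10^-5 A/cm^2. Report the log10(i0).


i0 = 6.954×10^-5 A/cm^2
log10(i0) = -4.158

-4.158


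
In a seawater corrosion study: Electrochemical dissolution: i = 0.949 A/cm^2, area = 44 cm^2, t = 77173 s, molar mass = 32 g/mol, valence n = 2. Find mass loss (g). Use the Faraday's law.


Apply Faraday's law: m = i*A*t*M / (n*F)
Total charge passed Q = i*A*t = 0.949*44*77173 = 3222435.788 C
m = Q*M/(n*F) = 3222435.788*32/(2*96485) = 534.373 g

534.373 g


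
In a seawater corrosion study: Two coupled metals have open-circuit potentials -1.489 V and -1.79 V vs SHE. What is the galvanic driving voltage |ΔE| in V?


Driving voltage is the absolute potential difference.
|ΔE| = |-1.489 − (-1.79)| = 0.301 V

0.301 V


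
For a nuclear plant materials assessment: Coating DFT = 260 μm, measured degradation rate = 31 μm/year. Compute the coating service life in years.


Service life = thickness / degradation rate
Life = 260 / 31 = 8.4 years

8.4 years


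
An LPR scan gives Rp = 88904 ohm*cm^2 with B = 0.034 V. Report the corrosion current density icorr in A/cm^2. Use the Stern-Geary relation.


Apply the Stern-Geary relation: icorr = B / Rp
icorr = 0.034 / 88904 = 3.824×10^-7 A/cm^2

3.824×10^-7 A/cm^2


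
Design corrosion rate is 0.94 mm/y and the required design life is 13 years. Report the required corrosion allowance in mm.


Corrosion allowance = CR × design life
CA = 0.94 * 13 = 12.22 mm

12.22 mm


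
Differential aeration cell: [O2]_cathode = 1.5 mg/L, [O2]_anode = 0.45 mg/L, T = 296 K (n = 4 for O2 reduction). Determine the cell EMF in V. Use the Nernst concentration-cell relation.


Apply the Nernst concentration-cell relation: E = (RT/nF)*ln(C_cathode/C_anode)
RT/nF = 8.314*296/(4*96485) = 0.00637649 V
ln(1.5/0.45) = 1.20397
E = 0.00637649 * 1.20397 = 0.00768 V

0.00768 V


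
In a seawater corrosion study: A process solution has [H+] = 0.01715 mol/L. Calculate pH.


pH = −log10[H+]
pH = −log10(0.01715) = 1.77

1.77


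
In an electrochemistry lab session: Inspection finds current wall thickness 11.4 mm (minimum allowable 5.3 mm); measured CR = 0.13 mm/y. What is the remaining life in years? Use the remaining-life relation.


Apply the remaining-life relation: RL = (t_current − t_min) / CR
RL = (11.4 − 5.3) / 0.13 = 6.1 / 0.13 = 46.9 years

46.9 years


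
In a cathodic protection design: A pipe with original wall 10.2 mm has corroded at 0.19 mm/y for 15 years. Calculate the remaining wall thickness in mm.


Remaining wall = original − CR × time
t = 10.2 − 0.19*15 = 10.2 − 2.85 = 7.35 mm

7.35 mm


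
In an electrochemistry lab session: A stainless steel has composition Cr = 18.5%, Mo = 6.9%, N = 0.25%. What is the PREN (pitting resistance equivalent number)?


Apply the PREN formula: PREN = Cr + 3.3*Mo + 16*N
PREN = 18.5 + 3.3*6.9 + 16*0.25
PREN = 18.5 + 22.77 + 4.0 = 45.27

45.27


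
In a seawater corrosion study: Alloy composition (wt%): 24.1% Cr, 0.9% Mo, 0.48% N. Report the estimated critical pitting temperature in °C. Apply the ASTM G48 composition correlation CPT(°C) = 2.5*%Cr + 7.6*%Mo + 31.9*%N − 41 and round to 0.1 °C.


Apply the ASTM G48 empirical CPT estimate: CPT(°C) = 2.5*%Cr + 7.6*%Mo + 31.9*%N − 41
2.5*24.1 = 60.25; 7.6*0.9 = 6.84; 31.9*0.48 = 15.312
CPT = 60.25 + 6.84 + 15.312 − 41 = 41.402 °C
Rounded to 0.1 °C: CPT ≈ 41.4 °C

41.4 °C


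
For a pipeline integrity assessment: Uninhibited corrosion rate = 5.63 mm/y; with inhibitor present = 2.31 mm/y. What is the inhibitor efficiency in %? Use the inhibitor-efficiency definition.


Apply the inhibitor-efficiency definition: IE = (CR_blank − CR_inh)/CR_blank × 100
IE = (5.63 − 2.31) / 5.63 × 100
IE = 3.32 / 5.63 × 100 = 59.0 %

59.0 %


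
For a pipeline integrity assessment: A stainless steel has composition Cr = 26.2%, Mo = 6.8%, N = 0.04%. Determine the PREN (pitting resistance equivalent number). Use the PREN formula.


Apply the PREN formula: PREN = Cr + 3.3*Mo + 16*N
PREN = 26.2 + 3.3*6.8 + 16*0.04
PREN = 26.2 + 22.44 + 0.64 = 49.28

49.28


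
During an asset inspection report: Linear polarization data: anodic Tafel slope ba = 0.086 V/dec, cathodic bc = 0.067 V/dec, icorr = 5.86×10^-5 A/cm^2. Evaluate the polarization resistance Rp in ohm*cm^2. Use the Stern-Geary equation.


Apply the Stern-Geary equation: Rp = ba*bc / (2.303*icorr*(ba+bc))
ba*bc = 0.086*0.067 = 0.005762
ba+bc = 0.153; 2.303*icorr*(ba+bc) = 2.303*5.86×10^-5*0.153 = 2.0648237×10^-5
Rp = 0.005762 / 2.0648237×10^-5 = 279.06 ohm*cm^2

279.06 ohm*cm^2


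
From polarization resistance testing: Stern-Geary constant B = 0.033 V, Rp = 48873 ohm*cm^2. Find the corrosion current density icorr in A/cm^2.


Apply the Stern-Geary relation: icorr = B / Rp
icorr = 0.033 / 48873 = 6.752×10^-7 A/cm^2

6.752×10^-7 A/cm^2


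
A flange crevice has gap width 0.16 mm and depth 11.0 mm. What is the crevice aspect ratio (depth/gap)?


Aspect ratio = depth / gap
Ratio = 11.0 / 0.16 = 68.8

68.8


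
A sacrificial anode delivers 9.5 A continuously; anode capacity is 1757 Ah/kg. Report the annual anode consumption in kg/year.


Annual consumption = current * hours per year / capacity
Rate = 9.5 * 8760 / 1757 = 47.4 kg/year

47.4 kg/year


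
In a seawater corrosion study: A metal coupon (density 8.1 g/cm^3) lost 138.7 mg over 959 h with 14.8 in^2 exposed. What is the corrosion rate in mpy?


Apply the mpy weight-loss relation: CR = 534 * W / (D * A * T)
Numerator: 534 * 138.7 = 74065.8
Denominator: 8.1 * 14.8 * 959 = 114964.92
CR = 74065.8 / 114964.92 = 0.644 mpy

0.644 mpy


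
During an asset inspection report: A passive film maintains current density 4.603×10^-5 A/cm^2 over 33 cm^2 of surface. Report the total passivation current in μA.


I = i_pass * A, then convert A → μA (×10^6)
I = 4.603×10^-5 * 33 * 10^6 = 1518.99 μA

1518.99 μA


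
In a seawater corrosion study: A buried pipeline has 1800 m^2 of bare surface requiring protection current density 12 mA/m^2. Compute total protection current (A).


I = area * current density, then convert mA → A (÷1000)
I = 1800 * 12 / 1000 = 21.6 A

21.6 A


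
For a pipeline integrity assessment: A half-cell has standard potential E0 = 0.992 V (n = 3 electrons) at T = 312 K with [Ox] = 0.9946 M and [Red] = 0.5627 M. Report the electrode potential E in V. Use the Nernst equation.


Apply the Nernst equation: E = E0 + (RT/nF)*ln([Ox]/[Red])
Step 1: RT/nF = 8.314*312/(3*96485) = 0.00896156 V
Step 2: [Ox]/[Red] = 0.9946/0.5627 = 1.767549
Step 3: ln(1.767549) = 0.569594
Step 4: correction = 0.00896156 * 0.569594 = 0.005 V
E = 0.992 + 0.005 = 0.997 V

0.997 V


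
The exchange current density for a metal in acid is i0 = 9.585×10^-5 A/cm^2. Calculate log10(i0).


i0 = 9.585×10^-5 A/cm^2
log10(i0) = -4.018

-4.018


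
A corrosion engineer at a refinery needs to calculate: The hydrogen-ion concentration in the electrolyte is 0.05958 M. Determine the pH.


pH = −log10[H+]
pH = −log10(0.05958) = 1.22

1.22


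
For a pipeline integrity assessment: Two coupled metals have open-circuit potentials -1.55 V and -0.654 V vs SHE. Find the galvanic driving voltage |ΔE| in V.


Driving voltage is the absolute potential difference.
|ΔE| = |-1.55 − (-0.654)| = 0.896 V

0.896 V


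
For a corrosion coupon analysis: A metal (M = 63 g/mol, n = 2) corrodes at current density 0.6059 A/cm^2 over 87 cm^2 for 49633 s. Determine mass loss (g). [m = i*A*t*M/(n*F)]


Apply Faraday's law: m = i*A*t*M / (n*F)
Total charge passed Q = i*A*t = 0.6059*87*49633 = 2616319.2189 C
m = Q*M/(n*F) = 2616319.2189*63/(2*96485) = 854.1644 g

854.1644 g


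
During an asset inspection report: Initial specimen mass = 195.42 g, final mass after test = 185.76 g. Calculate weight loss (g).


Weight loss = initial − final
WL = 195.42 − 185.76 = 9.66 g

9.66 g


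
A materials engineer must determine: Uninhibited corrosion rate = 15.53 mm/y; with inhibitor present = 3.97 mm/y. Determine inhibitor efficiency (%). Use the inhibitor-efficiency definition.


Apply the inhibitor-efficiency definition: IE = (CR_blank − CR_inh)/CR_blank × 100
IE = (15.53 − 3.97) / 15.53 × 100
IE = 11.56 / 15.53 × 100 = 74.4 %

74.4 %


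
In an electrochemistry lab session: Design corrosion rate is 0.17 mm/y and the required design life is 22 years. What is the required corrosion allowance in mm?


Corrosion allowance = CR × design life
CA = 0.17 * 22 = 3.74 mm

3.74 mm


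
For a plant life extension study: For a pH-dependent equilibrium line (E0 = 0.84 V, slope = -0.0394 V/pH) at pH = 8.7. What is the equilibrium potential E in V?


Apply the Pourbaix line equation: E = E0 + slope*pH
E = 0.84 + (-0.0394)*8.7 = 0.84 + (-0.34278) = 0.49722 V
Rounded to 3 decimal places: E = 0.497 V

0.497 V


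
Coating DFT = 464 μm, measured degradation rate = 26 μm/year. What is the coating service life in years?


Service life = thickness / degradation rate
Life = 464 / 26 = 17.8 years

17.8 years


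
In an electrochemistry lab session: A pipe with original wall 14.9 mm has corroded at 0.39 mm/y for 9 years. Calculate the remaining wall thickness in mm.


Remaining wall = original − CR × time
t = 14.9 − 0.39*9 = 14.9 − 3.51 = 11.39 mm

11.39 mm


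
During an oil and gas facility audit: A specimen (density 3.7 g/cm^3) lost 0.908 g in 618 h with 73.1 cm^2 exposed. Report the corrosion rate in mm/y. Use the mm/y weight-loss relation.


Apply the mm/y weight-loss relation: CR = 87600 * W / (D * A * T)
Numerator: 87600 * 0.908 = 79540.8
Denominator: 3.7 * 73.1 * 618 = 167150.46
CR = 79540.8 / 167150.46 = 0.475863 mm/y

0.475863 mm/y


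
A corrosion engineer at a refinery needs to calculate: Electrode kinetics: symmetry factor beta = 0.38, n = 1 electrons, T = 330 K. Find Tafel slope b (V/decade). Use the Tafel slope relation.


Apply the Tafel slope relation: b = 2.303*R*T/(beta*n*F)
Numerator: 2.303 * 8.314 * 330 = 6318.56
Denominator: 0.38 * 1 * 96485 = 36664.3
b = 6318.56 / 36664.3 = 0.1723 V/decade

0.1723 V/decade


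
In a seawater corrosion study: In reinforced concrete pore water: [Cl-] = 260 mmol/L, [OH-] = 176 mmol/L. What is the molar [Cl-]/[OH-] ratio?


Threshold parameter = [Cl-] / [OH-] (molar basis; both in mmol/L, so units cancel)
Ratio = 260 / 176 = 1.48

1.48


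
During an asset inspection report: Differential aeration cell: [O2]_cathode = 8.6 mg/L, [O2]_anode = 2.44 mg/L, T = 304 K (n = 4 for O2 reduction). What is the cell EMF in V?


Apply the Nernst concentration-cell relation: E = (RT/nF)*ln(C_cathode/C_anode)
RT/nF = 8.314*304/(4*96485) = 0.00654883 V
ln(8.6/2.44) = 1.25976
E = 0.00654883 * 1.25976 = 0.00825 V

0.00825 V


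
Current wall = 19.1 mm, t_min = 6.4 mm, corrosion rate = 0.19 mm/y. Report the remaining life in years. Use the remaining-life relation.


Apply the remaining-life relation: RL = (t_current − t_min) / CR
RL = (19.1 − 6.4) / 0.19 = 12.7 / 0.19 = 66.8 years

66.8 years


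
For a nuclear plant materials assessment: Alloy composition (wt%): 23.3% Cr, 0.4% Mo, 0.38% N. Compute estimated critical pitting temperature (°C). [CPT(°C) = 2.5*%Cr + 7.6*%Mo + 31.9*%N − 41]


Apply the ASTM G48 empirical CPT estimate: CPT(°C) = 2.5*%Cr + 7.6*%Mo + 31.9*%N − 41
2.5*23.3 = 58.25; 7.6*0.4 = 3.04; 31.9*0.38 = 12.122
CPT = 58.25 + 3.04 + 12.122 − 41 = 32.412 °C
Rounded to 0.1 °C: CPT ≈ 32.4 °C

32.4 °C


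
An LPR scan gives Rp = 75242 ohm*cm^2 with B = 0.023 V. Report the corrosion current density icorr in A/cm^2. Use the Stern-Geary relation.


Apply the Stern-Geary relation: icorr = B / Rp
icorr = 0.023 / 75242 = 3.057×10^-7 A/cm^2

3.057×10^-7 A/cm^2


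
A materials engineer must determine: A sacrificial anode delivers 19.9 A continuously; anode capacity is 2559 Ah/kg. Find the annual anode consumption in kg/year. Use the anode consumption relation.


Annual consumption = current * hours per year / capacity
Rate = 19.9 * 8760 / 2559 = 68.1 kg/year

68.1 kg/year


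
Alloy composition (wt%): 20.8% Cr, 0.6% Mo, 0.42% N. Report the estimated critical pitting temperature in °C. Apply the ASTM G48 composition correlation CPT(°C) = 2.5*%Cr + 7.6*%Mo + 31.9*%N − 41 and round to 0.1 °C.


Apply the ASTM G48 empirical CPT estimate: CPT(°C) = 2.5*%Cr + 7.6*%Mo + 31.9*%N − 41
2.5*20.8 = 52; 7.6*0.6 = 4.56; 31.9*0.42 = 13.398
CPT = 52 + 4.56 + 13.398 − 41 = 28.958 °C
Rounded to 0.1 °C: CPT ≈ 29.0 °C

29.0 °C


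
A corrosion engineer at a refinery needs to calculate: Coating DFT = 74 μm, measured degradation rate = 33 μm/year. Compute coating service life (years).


Service life = thickness / degradation rate
Life = 74 / 33 = 2.2 years

2.2 years


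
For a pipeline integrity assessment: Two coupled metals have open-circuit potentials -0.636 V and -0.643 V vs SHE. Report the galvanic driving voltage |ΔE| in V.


Driving voltage is the absolute potential difference.
|ΔE| = |-0.636 − (-0.643)| = 0.007 V

0.007 V


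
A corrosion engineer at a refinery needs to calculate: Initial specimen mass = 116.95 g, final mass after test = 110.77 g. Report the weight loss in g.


Weight loss = initial − final
WL = 116.95 − 110.77 = 6.18 g

6.18 g


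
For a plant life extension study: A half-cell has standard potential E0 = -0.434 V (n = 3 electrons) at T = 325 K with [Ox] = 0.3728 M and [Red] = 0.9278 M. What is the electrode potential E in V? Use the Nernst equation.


Apply the Nernst equation: E = E0 + (RT/nF)*ln([Ox]/[Red])
Step 1: RT/nF = 8.314*325/(3*96485) = 0.00933496 V
Step 2: [Ox]/[Red] = 0.3728/0.9278 = 0.401811
Step 3: ln(0.401811) = -0.911773
Step 4: correction = 0.00933496 * -0.911773 = -0.0085 V
E = -0.434 + -0.0085 = -0.4425 V

-0.4425 V


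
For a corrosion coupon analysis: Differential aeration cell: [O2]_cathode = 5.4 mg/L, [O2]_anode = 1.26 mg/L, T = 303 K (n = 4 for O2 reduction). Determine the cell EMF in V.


Apply the Nernst concentration-cell relation: E = (RT/nF)*ln(C_cathode/C_anode)
RT/nF = 8.314*303/(4*96485) = 0.00652729 V
ln(5.4/1.26) = 1.45529
E = 0.00652729 * 1.45529 = 0.0095 V

0.0095 V


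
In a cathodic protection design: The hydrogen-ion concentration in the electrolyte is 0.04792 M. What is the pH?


pH = −log10[H+]
pH = −log10(0.04792) = 1.32

1.32


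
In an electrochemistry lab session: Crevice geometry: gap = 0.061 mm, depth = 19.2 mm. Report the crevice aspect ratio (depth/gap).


Aspect ratio = depth / gap
Ratio = 19.2 / 0.061 = 314.8

314.8


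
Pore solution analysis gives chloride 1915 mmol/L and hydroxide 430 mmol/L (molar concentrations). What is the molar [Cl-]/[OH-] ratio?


Threshold parameter = [Cl-] / [OH-] (molar basis; both in mmol/L, so units cancel)
Ratio = 1915 / 430 = 4.45

4.45


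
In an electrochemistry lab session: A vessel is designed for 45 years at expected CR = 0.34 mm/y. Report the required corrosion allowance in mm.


Corrosion allowance = CR × design life
CA = 0.34 * 45 = 15.3 mm

15.3 mm


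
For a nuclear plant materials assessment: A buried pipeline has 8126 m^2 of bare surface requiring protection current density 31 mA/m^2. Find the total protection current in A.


I = area * current density, then convert mA → A (÷1000)
I = 8126 * 31 / 1000 = 251.91 A

251.91 A


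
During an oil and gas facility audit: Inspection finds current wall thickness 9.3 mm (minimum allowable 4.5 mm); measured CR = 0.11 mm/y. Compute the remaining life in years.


Apply the remaining-life relation: RL = (t_current − t_min) / CR
RL = (9.3 − 4.5) / 0.11 = 4.8 / 0.11 = 43.6 years

43.6 years


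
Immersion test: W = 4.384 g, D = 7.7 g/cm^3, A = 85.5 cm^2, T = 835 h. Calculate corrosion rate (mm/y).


Apply the mm/y weight-loss relation: CR = 87600 * W / (D * A * T)
Numerator: 87600 * 4.384 = 384038.4
Denominator: 7.7 * 85.5 * 835 = 549722.25
CR = 384038.4 / 549722.25 = 0.6986 mm/y

0.6986 mm/y


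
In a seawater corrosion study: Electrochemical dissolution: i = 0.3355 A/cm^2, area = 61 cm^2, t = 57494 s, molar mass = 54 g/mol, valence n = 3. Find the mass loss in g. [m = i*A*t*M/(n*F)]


Apply Faraday's law: m = i*A*t*M / (n*F)
Total charge passed Q = i*A*t = 0.3355*61*57494 = 1176643.457 C
m = Q*M/(n*F) = 1176643.457*54/(3*96485) = 219.51166 g

219.51166 g


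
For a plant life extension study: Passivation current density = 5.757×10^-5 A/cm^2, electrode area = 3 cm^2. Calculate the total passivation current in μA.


I = i_pass * A, then convert A → μA (×10^6)
I = 5.757×10^-5 * 3 * 10^6 = 172.71 μA

172.71 μA


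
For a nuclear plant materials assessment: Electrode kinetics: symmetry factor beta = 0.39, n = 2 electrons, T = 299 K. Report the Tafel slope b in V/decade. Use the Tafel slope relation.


Apply the Tafel slope relation: b = 2.303*R*T/(beta*n*F)
Numerator: 2.303 * 8.314 * 299 = 5725.0
Denominator: 0.39 * 2 * 96485 = 75258.3
b = 5725.0 / 75258.3 = 0.0761 V/decade

0.0761 V/decade


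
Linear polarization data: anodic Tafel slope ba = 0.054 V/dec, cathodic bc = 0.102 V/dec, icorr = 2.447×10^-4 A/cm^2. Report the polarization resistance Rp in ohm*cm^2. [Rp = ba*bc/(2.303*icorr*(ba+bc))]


Apply the Stern-Geary equation: Rp = ba*bc / (2.303*icorr*(ba+bc))
ba*bc = 0.054*0.102 = 0.005508
ba+bc = 0.156; 2.303*icorr*(ba+bc) = 2.303*2.447×10^-4*0.156 = 8.791288×10^-5
Rp = 0.005508 / 8.791288×10^-5 = 62.7 ohm*cm^2

62.7 ohm*cm^2


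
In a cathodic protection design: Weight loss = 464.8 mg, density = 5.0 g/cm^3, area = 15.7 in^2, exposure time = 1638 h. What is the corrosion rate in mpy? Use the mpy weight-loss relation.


Apply the mpy weight-loss relation: CR = 534 * W / (D * A * T)
Numerator: 534 * 464.8 = 248203.2
Denominator: 5.0 * 15.7 * 1638 = 128583.0
CR = 248203.2 / 128583.0 = 1.93 mpy

1.93 mpy


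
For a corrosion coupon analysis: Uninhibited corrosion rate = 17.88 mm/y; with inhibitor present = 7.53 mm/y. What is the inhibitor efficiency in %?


Apply the inhibitor-efficiency definition: IE = (CR_blank − CR_inh)/CR_blank × 100
IE = (17.88 − 7.53) / 17.88 × 100
IE = 10.35 / 17.88 × 100 = 57.9 %

57.9 %


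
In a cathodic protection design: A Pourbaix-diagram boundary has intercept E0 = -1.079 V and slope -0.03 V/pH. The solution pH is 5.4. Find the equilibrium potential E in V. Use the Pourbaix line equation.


Apply the Pourbaix line equation: E = E0 + slope*pH
E = -1.079 + (-0.03)*5.4 = -1.079 + (-0.162) = -1.241 V
Rounded to 3 decimal places: E = -1.241 V

-1.241 V


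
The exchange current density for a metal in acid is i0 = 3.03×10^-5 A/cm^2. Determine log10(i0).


i0 = 3.03×10^-5 A/cm^2
log10(i0) = -4.519

-4.519


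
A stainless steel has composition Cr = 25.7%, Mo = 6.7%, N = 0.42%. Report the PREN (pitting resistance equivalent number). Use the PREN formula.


Apply the PREN formula: PREN = Cr + 3.3*Mo + 16*N
PREN = 25.7 + 3.3*6.7 + 16*0.42
PREN = 25.7 + 22.11 + 6.72 = 54.53

54.53


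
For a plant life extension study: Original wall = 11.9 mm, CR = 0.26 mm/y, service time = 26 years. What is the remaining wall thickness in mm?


Remaining wall = original − CR × time
t = 11.9 − 0.26*26 = 11.9 − 6.76 = 5.14 mm

5.14 mm


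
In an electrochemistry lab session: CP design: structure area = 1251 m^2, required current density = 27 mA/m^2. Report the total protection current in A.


I = area * current density, then convert mA → A (÷1000)
I = 1251 * 27 / 1000 = 33.78 A

33.78 A


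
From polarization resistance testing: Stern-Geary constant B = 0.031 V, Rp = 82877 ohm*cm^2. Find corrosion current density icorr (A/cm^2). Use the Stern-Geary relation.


Apply the Stern-Geary relation: icorr = B / Rp
icorr = 0.031 / 82877 = 3.74×10^-7 A/cm^2

3.74×10^-7 A/cm^2


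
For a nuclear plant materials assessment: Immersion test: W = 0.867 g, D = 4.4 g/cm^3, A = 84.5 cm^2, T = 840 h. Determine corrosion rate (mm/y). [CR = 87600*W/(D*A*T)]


Apply the mm/y weight-loss relation: CR = 87600 * W / (D * A * T)
Numerator: 87600 * 0.867 = 75949.2
Denominator: 4.4 * 84.5 * 840 = 312312.0
CR = 75949.2 / 312312.0 = 0.2432 mm/y

0.2432 mm/y


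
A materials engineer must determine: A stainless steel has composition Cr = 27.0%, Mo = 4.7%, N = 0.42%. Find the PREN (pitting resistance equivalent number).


Apply the PREN formula: PREN = Cr + 3.3*Mo + 16*N
PREN = 27.0 + 3.3*4.7 + 16*0.42
PREN = 27.0 + 15.51 + 6.72 = 49.23

49.23


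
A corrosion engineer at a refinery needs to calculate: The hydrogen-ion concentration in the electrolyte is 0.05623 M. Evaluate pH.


pH = −log10[H+]
pH = −log10(0.05623) = 1.25

1.25


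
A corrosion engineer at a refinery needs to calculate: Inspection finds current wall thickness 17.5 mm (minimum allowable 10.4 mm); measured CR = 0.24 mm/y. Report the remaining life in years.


Apply the remaining-life relation: RL = (t_current − t_min) / CR
RL = (17.5 − 10.4) / 0.24 = 7.1 / 0.24 = 29.6 years

29.6 years


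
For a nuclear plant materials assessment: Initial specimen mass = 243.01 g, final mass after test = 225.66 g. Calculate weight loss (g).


Weight loss = initial − final
WL = 243.01 − 225.66 = 17.35 g

17.35 g


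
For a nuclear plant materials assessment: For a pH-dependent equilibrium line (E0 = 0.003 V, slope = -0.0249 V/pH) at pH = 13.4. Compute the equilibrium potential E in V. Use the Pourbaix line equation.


Apply the Pourbaix line equation: E = E0 + slope*pH
E = 0.003 + (-0.0249)*13.4 = 0.003 + (-0.33366) = -0.33066 V
Rounded to 4 decimal places: E = -0.3307 V

-0.3307 V


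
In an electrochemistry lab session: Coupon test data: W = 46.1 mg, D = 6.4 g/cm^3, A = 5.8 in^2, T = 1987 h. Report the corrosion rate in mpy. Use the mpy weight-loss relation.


Apply the mpy weight-loss relation: CR = 534 * W / (D * A * T)
Numerator: 534 * 46.1 = 24617.4
Denominator: 6.4 * 5.8 * 1987 = 73757.44
CR = 24617.4 / 73757.44 = 0.3338 mpy

0.3338 mpy


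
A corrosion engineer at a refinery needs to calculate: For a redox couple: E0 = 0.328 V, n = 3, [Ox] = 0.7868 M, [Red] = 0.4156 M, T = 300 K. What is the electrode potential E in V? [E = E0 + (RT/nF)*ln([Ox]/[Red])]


Apply the Nernst equation: E = E0 + (RT/nF)*ln([Ox]/[Red])
Step 1: RT/nF = 8.314*300/(3*96485) = 0.00861688 V
Step 2: [Ox]/[Red] = 0.7868/0.4156 = 1.893167
Step 3: ln(1.893167) = 0.638251
Step 4: correction = 0.00861688 * 0.638251 = 0.0055 V
E = 0.328 + 0.0055 = 0.3335 V

0.3335 V


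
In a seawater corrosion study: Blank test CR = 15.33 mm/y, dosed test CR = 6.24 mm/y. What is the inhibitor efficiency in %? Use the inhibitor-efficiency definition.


Apply the inhibitor-efficiency definition: IE = (CR_blank − CR_inh)/CR_blank × 100
IE = (15.33 − 6.24) / 15.33 × 100
IE = 9.09 / 15.33 × 100 = 59.3 %

59.3 %


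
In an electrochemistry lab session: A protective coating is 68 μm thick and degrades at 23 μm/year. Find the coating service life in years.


Service life = thickness / degradation rate
Life = 68 / 23 = 3.0 years

3.0 years


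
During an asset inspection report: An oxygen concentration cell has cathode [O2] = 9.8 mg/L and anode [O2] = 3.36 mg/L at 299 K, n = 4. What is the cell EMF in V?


Apply the Nernst concentration-cell relation: E = (RT/nF)*ln(C_cathode/C_anode)
RT/nF = 8.314*299/(4*96485) = 0.00644112 V
ln(9.8/3.36) = 1.07044
E = 0.00644112 * 1.07044 = 0.00689 V

0.00689 V
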